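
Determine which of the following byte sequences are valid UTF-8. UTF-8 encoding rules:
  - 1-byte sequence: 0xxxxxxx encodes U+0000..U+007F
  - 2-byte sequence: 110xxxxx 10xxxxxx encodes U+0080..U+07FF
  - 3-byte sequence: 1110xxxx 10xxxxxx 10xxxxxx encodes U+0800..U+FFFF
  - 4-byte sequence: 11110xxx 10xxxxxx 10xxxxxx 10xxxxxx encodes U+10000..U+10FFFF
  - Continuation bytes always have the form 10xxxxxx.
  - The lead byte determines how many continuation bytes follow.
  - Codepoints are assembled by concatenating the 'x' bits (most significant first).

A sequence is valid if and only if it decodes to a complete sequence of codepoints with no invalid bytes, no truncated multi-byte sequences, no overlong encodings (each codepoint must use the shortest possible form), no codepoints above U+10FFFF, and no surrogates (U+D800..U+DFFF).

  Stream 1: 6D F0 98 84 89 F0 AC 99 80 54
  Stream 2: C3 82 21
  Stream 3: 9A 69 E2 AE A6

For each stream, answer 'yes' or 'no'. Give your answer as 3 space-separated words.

Answer: yes yes no

Derivation:
Stream 1: decodes cleanly. VALID
Stream 2: decodes cleanly. VALID
Stream 3: error at byte offset 0. INVALID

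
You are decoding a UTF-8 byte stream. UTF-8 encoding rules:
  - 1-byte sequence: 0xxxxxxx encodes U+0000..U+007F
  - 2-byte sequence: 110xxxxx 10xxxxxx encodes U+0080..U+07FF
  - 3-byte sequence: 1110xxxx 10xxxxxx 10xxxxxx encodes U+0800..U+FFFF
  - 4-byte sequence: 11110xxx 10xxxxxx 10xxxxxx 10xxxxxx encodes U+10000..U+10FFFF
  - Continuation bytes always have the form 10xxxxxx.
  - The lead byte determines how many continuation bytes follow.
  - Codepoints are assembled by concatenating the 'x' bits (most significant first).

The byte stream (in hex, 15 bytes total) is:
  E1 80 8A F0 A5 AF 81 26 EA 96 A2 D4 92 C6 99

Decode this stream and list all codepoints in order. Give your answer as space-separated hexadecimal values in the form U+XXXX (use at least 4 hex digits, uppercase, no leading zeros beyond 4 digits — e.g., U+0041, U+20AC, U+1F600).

Answer: U+100A U+25BC1 U+0026 U+A5A2 U+0512 U+0199

Derivation:
Byte[0]=E1: 3-byte lead, need 2 cont bytes. acc=0x1
Byte[1]=80: continuation. acc=(acc<<6)|0x00=0x40
Byte[2]=8A: continuation. acc=(acc<<6)|0x0A=0x100A
Completed: cp=U+100A (starts at byte 0)
Byte[3]=F0: 4-byte lead, need 3 cont bytes. acc=0x0
Byte[4]=A5: continuation. acc=(acc<<6)|0x25=0x25
Byte[5]=AF: continuation. acc=(acc<<6)|0x2F=0x96F
Byte[6]=81: continuation. acc=(acc<<6)|0x01=0x25BC1
Completed: cp=U+25BC1 (starts at byte 3)
Byte[7]=26: 1-byte ASCII. cp=U+0026
Byte[8]=EA: 3-byte lead, need 2 cont bytes. acc=0xA
Byte[9]=96: continuation. acc=(acc<<6)|0x16=0x296
Byte[10]=A2: continuation. acc=(acc<<6)|0x22=0xA5A2
Completed: cp=U+A5A2 (starts at byte 8)
Byte[11]=D4: 2-byte lead, need 1 cont bytes. acc=0x14
Byte[12]=92: continuation. acc=(acc<<6)|0x12=0x512
Completed: cp=U+0512 (starts at byte 11)
Byte[13]=C6: 2-byte lead, need 1 cont bytes. acc=0x6
Byte[14]=99: continuation. acc=(acc<<6)|0x19=0x199
Completed: cp=U+0199 (starts at byte 13)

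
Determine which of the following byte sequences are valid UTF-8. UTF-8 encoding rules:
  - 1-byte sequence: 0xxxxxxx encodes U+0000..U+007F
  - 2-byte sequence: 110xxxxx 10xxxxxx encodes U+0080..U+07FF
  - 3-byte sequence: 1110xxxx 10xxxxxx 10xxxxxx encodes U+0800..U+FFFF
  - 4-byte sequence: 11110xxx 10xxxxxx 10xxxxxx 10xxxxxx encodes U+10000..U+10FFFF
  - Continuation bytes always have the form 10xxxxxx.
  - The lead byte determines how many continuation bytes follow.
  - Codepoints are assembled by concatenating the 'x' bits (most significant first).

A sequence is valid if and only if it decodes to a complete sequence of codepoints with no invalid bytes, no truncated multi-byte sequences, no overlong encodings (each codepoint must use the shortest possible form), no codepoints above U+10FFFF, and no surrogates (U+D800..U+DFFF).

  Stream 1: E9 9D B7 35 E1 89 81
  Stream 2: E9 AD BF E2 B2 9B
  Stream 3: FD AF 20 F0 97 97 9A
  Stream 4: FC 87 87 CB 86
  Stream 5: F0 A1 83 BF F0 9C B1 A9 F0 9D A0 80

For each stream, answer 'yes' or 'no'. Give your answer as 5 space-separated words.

Answer: yes yes no no yes

Derivation:
Stream 1: decodes cleanly. VALID
Stream 2: decodes cleanly. VALID
Stream 3: error at byte offset 0. INVALID
Stream 4: error at byte offset 0. INVALID
Stream 5: decodes cleanly. VALID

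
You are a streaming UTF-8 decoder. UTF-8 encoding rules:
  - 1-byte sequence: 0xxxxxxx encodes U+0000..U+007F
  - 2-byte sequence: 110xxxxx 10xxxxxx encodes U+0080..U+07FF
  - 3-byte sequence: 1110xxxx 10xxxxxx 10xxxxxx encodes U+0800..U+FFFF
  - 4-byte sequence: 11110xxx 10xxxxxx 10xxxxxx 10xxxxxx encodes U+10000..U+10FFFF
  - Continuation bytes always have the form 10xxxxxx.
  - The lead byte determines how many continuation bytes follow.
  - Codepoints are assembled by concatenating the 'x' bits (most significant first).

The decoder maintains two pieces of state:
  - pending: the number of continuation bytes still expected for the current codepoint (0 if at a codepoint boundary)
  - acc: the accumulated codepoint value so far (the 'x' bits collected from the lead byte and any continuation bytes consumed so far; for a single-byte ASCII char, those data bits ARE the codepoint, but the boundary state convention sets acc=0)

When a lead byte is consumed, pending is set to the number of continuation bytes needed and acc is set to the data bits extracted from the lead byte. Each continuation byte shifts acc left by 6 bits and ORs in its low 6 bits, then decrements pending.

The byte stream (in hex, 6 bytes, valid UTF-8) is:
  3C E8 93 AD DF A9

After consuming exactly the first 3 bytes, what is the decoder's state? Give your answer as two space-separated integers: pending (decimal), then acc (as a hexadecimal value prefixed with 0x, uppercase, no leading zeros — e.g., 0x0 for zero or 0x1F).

Byte[0]=3C: 1-byte. pending=0, acc=0x0
Byte[1]=E8: 3-byte lead. pending=2, acc=0x8
Byte[2]=93: continuation. acc=(acc<<6)|0x13=0x213, pending=1

Answer: 1 0x213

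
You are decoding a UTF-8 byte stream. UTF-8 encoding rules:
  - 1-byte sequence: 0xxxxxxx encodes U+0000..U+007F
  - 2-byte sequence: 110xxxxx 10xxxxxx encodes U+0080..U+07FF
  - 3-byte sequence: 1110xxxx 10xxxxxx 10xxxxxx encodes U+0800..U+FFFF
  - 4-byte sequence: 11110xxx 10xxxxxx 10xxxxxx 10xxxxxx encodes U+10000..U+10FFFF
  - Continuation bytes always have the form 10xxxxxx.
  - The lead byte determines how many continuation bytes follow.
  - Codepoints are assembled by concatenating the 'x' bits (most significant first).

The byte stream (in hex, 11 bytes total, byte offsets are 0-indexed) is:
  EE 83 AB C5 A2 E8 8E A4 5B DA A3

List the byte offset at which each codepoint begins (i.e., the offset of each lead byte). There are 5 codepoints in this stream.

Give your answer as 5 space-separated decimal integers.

Byte[0]=EE: 3-byte lead, need 2 cont bytes. acc=0xE
Byte[1]=83: continuation. acc=(acc<<6)|0x03=0x383
Byte[2]=AB: continuation. acc=(acc<<6)|0x2B=0xE0EB
Completed: cp=U+E0EB (starts at byte 0)
Byte[3]=C5: 2-byte lead, need 1 cont bytes. acc=0x5
Byte[4]=A2: continuation. acc=(acc<<6)|0x22=0x162
Completed: cp=U+0162 (starts at byte 3)
Byte[5]=E8: 3-byte lead, need 2 cont bytes. acc=0x8
Byte[6]=8E: continuation. acc=(acc<<6)|0x0E=0x20E
Byte[7]=A4: continuation. acc=(acc<<6)|0x24=0x83A4
Completed: cp=U+83A4 (starts at byte 5)
Byte[8]=5B: 1-byte ASCII. cp=U+005B
Byte[9]=DA: 2-byte lead, need 1 cont bytes. acc=0x1A
Byte[10]=A3: continuation. acc=(acc<<6)|0x23=0x6A3
Completed: cp=U+06A3 (starts at byte 9)

Answer: 0 3 5 8 9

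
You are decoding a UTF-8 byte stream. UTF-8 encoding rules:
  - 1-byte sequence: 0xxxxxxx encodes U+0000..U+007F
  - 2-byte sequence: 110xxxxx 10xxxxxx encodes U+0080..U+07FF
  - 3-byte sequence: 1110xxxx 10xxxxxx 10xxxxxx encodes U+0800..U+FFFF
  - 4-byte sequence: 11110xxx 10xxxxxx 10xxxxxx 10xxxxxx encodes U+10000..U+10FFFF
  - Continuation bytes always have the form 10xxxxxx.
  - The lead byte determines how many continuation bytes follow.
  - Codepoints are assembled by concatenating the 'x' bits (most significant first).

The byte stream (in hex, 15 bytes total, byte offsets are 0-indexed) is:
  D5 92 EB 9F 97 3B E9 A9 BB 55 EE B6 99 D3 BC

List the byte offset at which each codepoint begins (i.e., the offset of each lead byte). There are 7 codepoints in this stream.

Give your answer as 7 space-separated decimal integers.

Byte[0]=D5: 2-byte lead, need 1 cont bytes. acc=0x15
Byte[1]=92: continuation. acc=(acc<<6)|0x12=0x552
Completed: cp=U+0552 (starts at byte 0)
Byte[2]=EB: 3-byte lead, need 2 cont bytes. acc=0xB
Byte[3]=9F: continuation. acc=(acc<<6)|0x1F=0x2DF
Byte[4]=97: continuation. acc=(acc<<6)|0x17=0xB7D7
Completed: cp=U+B7D7 (starts at byte 2)
Byte[5]=3B: 1-byte ASCII. cp=U+003B
Byte[6]=E9: 3-byte lead, need 2 cont bytes. acc=0x9
Byte[7]=A9: continuation. acc=(acc<<6)|0x29=0x269
Byte[8]=BB: continuation. acc=(acc<<6)|0x3B=0x9A7B
Completed: cp=U+9A7B (starts at byte 6)
Byte[9]=55: 1-byte ASCII. cp=U+0055
Byte[10]=EE: 3-byte lead, need 2 cont bytes. acc=0xE
Byte[11]=B6: continuation. acc=(acc<<6)|0x36=0x3B6
Byte[12]=99: continuation. acc=(acc<<6)|0x19=0xED99
Completed: cp=U+ED99 (starts at byte 10)
Byte[13]=D3: 2-byte lead, need 1 cont bytes. acc=0x13
Byte[14]=BC: continuation. acc=(acc<<6)|0x3C=0x4FC
Completed: cp=U+04FC (starts at byte 13)

Answer: 0 2 5 6 9 10 13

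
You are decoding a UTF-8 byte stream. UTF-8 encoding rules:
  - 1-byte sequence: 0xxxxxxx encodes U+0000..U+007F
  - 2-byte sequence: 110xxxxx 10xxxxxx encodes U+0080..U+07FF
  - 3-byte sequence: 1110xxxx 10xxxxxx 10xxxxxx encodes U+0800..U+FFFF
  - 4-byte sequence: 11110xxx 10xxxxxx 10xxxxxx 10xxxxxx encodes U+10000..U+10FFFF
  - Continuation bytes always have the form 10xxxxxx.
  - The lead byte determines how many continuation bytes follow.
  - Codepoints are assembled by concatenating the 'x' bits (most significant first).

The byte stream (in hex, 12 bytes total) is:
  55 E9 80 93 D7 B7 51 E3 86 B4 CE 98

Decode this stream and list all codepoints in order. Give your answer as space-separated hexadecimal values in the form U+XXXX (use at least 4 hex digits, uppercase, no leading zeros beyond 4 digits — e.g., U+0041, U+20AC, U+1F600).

Answer: U+0055 U+9013 U+05F7 U+0051 U+31B4 U+0398

Derivation:
Byte[0]=55: 1-byte ASCII. cp=U+0055
Byte[1]=E9: 3-byte lead, need 2 cont bytes. acc=0x9
Byte[2]=80: continuation. acc=(acc<<6)|0x00=0x240
Byte[3]=93: continuation. acc=(acc<<6)|0x13=0x9013
Completed: cp=U+9013 (starts at byte 1)
Byte[4]=D7: 2-byte lead, need 1 cont bytes. acc=0x17
Byte[5]=B7: continuation. acc=(acc<<6)|0x37=0x5F7
Completed: cp=U+05F7 (starts at byte 4)
Byte[6]=51: 1-byte ASCII. cp=U+0051
Byte[7]=E3: 3-byte lead, need 2 cont bytes. acc=0x3
Byte[8]=86: continuation. acc=(acc<<6)|0x06=0xC6
Byte[9]=B4: continuation. acc=(acc<<6)|0x34=0x31B4
Completed: cp=U+31B4 (starts at byte 7)
Byte[10]=CE: 2-byte lead, need 1 cont bytes. acc=0xE
Byte[11]=98: continuation. acc=(acc<<6)|0x18=0x398
Completed: cp=U+0398 (starts at byte 10)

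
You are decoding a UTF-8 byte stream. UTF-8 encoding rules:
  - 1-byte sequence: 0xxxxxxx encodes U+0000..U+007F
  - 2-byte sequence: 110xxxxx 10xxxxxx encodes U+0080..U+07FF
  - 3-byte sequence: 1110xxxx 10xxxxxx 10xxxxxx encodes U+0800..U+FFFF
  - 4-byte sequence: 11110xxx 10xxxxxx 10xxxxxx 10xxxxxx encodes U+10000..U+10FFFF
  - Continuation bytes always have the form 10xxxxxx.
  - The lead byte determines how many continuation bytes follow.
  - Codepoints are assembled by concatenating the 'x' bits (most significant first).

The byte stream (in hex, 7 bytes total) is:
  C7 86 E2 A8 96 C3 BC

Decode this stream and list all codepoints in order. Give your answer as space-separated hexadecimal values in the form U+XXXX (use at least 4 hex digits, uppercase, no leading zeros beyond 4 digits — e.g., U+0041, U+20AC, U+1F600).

Answer: U+01C6 U+2A16 U+00FC

Derivation:
Byte[0]=C7: 2-byte lead, need 1 cont bytes. acc=0x7
Byte[1]=86: continuation. acc=(acc<<6)|0x06=0x1C6
Completed: cp=U+01C6 (starts at byte 0)
Byte[2]=E2: 3-byte lead, need 2 cont bytes. acc=0x2
Byte[3]=A8: continuation. acc=(acc<<6)|0x28=0xA8
Byte[4]=96: continuation. acc=(acc<<6)|0x16=0x2A16
Completed: cp=U+2A16 (starts at byte 2)
Byte[5]=C3: 2-byte lead, need 1 cont bytes. acc=0x3
Byte[6]=BC: continuation. acc=(acc<<6)|0x3C=0xFC
Completed: cp=U+00FC (starts at byte 5)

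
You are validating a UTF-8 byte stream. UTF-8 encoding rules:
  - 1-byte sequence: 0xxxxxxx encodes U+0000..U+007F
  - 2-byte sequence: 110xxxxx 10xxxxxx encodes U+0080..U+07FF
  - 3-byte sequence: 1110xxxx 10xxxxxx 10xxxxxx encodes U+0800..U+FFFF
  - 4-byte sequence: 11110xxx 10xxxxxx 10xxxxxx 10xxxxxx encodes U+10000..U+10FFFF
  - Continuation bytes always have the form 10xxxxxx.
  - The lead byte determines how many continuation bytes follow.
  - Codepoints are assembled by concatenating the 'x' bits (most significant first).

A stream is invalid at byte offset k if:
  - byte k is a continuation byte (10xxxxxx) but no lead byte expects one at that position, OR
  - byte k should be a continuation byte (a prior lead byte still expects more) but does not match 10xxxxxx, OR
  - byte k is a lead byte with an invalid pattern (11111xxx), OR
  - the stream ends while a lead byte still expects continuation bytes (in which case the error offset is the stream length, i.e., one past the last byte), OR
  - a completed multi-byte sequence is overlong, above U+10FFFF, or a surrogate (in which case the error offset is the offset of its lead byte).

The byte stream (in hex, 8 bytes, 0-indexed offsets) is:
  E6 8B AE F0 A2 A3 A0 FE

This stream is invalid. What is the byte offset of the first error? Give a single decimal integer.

Byte[0]=E6: 3-byte lead, need 2 cont bytes. acc=0x6
Byte[1]=8B: continuation. acc=(acc<<6)|0x0B=0x18B
Byte[2]=AE: continuation. acc=(acc<<6)|0x2E=0x62EE
Completed: cp=U+62EE (starts at byte 0)
Byte[3]=F0: 4-byte lead, need 3 cont bytes. acc=0x0
Byte[4]=A2: continuation. acc=(acc<<6)|0x22=0x22
Byte[5]=A3: continuation. acc=(acc<<6)|0x23=0x8A3
Byte[6]=A0: continuation. acc=(acc<<6)|0x20=0x228E0
Completed: cp=U+228E0 (starts at byte 3)
Byte[7]=FE: INVALID lead byte (not 0xxx/110x/1110/11110)

Answer: 7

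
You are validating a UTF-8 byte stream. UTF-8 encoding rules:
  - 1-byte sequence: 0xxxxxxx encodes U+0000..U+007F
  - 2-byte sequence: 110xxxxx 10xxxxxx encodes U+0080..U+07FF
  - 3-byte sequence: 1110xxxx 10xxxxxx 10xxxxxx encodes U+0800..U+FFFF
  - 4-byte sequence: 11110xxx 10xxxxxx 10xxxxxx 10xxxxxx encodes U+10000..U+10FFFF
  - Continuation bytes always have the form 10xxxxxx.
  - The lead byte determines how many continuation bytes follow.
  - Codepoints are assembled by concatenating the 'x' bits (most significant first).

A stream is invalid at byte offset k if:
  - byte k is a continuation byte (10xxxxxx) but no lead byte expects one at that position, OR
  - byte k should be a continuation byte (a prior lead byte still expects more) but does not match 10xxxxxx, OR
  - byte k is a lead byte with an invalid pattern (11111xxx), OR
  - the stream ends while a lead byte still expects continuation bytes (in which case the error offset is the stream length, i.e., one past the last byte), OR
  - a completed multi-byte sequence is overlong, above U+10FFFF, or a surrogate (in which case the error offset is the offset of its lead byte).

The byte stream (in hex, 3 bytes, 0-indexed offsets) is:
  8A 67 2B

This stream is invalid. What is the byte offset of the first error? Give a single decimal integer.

Byte[0]=8A: INVALID lead byte (not 0xxx/110x/1110/11110)

Answer: 0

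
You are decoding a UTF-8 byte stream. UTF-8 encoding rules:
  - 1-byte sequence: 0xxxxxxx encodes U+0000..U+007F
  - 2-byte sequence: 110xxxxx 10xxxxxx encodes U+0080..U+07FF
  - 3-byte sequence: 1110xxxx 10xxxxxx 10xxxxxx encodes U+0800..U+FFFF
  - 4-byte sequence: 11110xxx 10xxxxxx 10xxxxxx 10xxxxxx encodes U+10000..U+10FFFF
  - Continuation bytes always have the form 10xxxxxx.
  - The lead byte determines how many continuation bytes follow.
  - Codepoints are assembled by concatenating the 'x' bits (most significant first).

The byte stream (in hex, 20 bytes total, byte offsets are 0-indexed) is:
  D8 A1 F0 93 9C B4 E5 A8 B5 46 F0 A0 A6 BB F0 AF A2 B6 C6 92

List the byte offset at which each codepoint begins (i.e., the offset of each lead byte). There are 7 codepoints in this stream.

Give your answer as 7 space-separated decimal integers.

Answer: 0 2 6 9 10 14 18

Derivation:
Byte[0]=D8: 2-byte lead, need 1 cont bytes. acc=0x18
Byte[1]=A1: continuation. acc=(acc<<6)|0x21=0x621
Completed: cp=U+0621 (starts at byte 0)
Byte[2]=F0: 4-byte lead, need 3 cont bytes. acc=0x0
Byte[3]=93: continuation. acc=(acc<<6)|0x13=0x13
Byte[4]=9C: continuation. acc=(acc<<6)|0x1C=0x4DC
Byte[5]=B4: continuation. acc=(acc<<6)|0x34=0x13734
Completed: cp=U+13734 (starts at byte 2)
Byte[6]=E5: 3-byte lead, need 2 cont bytes. acc=0x5
Byte[7]=A8: continuation. acc=(acc<<6)|0x28=0x168
Byte[8]=B5: continuation. acc=(acc<<6)|0x35=0x5A35
Completed: cp=U+5A35 (starts at byte 6)
Byte[9]=46: 1-byte ASCII. cp=U+0046
Byte[10]=F0: 4-byte lead, need 3 cont bytes. acc=0x0
Byte[11]=A0: continuation. acc=(acc<<6)|0x20=0x20
Byte[12]=A6: continuation. acc=(acc<<6)|0x26=0x826
Byte[13]=BB: continuation. acc=(acc<<6)|0x3B=0x209BB
Completed: cp=U+209BB (starts at byte 10)
Byte[14]=F0: 4-byte lead, need 3 cont bytes. acc=0x0
Byte[15]=AF: continuation. acc=(acc<<6)|0x2F=0x2F
Byte[16]=A2: continuation. acc=(acc<<6)|0x22=0xBE2
Byte[17]=B6: continuation. acc=(acc<<6)|0x36=0x2F8B6
Completed: cp=U+2F8B6 (starts at byte 14)
Byte[18]=C6: 2-byte lead, need 1 cont bytes. acc=0x6
Byte[19]=92: continuation. acc=(acc<<6)|0x12=0x192
Completed: cp=U+0192 (starts at byte 18)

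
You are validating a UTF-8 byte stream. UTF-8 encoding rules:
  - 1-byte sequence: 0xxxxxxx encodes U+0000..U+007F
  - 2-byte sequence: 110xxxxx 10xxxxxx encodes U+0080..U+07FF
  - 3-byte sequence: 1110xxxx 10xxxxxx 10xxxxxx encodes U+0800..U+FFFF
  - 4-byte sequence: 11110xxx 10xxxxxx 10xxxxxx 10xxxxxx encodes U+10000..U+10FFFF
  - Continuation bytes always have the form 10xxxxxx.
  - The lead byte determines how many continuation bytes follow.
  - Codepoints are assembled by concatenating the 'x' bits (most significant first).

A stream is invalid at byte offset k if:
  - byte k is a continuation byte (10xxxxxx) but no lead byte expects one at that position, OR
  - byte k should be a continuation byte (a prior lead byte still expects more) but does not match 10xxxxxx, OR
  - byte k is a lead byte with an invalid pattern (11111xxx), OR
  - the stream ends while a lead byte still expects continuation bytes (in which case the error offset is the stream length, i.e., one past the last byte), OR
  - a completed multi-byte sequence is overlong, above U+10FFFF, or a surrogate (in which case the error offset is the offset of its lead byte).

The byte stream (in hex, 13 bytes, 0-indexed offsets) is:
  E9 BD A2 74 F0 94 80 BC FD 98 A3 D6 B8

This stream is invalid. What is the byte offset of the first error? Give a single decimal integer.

Answer: 8

Derivation:
Byte[0]=E9: 3-byte lead, need 2 cont bytes. acc=0x9
Byte[1]=BD: continuation. acc=(acc<<6)|0x3D=0x27D
Byte[2]=A2: continuation. acc=(acc<<6)|0x22=0x9F62
Completed: cp=U+9F62 (starts at byte 0)
Byte[3]=74: 1-byte ASCII. cp=U+0074
Byte[4]=F0: 4-byte lead, need 3 cont bytes. acc=0x0
Byte[5]=94: continuation. acc=(acc<<6)|0x14=0x14
Byte[6]=80: continuation. acc=(acc<<6)|0x00=0x500
Byte[7]=BC: continuation. acc=(acc<<6)|0x3C=0x1403C
Completed: cp=U+1403C (starts at byte 4)
Byte[8]=FD: INVALID lead byte (not 0xxx/110x/1110/11110)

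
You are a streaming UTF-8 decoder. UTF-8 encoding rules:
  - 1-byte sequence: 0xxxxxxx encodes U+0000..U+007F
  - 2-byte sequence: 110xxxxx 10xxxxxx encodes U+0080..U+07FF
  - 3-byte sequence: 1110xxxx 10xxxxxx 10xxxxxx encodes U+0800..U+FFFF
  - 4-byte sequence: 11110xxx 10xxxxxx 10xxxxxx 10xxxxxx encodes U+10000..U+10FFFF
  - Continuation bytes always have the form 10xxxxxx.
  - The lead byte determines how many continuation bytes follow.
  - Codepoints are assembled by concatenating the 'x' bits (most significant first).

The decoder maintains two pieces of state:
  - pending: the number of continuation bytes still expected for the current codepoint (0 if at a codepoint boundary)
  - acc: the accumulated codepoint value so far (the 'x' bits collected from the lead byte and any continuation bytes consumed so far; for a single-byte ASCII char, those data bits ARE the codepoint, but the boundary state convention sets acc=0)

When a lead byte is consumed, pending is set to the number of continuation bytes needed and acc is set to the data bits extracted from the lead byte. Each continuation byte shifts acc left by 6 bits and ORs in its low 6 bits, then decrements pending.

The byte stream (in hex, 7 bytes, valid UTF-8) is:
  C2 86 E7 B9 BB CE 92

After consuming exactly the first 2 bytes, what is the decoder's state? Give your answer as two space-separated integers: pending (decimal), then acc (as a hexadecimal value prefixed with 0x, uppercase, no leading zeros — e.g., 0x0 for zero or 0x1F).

Answer: 0 0x86

Derivation:
Byte[0]=C2: 2-byte lead. pending=1, acc=0x2
Byte[1]=86: continuation. acc=(acc<<6)|0x06=0x86, pending=0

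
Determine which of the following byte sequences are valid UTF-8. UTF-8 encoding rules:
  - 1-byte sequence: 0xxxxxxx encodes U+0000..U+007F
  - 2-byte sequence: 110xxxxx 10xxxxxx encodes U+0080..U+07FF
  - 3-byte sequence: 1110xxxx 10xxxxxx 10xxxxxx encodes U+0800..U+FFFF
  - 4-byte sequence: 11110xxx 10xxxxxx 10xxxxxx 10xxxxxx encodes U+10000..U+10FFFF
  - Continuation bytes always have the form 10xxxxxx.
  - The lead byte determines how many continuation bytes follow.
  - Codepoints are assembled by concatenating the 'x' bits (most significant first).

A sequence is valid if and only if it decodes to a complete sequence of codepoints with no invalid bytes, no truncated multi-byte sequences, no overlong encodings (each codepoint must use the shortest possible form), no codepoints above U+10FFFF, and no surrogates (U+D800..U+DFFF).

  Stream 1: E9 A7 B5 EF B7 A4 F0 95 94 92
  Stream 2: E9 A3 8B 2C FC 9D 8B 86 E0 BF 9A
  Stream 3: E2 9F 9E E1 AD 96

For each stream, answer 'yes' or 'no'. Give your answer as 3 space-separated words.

Answer: yes no yes

Derivation:
Stream 1: decodes cleanly. VALID
Stream 2: error at byte offset 4. INVALID
Stream 3: decodes cleanly. VALID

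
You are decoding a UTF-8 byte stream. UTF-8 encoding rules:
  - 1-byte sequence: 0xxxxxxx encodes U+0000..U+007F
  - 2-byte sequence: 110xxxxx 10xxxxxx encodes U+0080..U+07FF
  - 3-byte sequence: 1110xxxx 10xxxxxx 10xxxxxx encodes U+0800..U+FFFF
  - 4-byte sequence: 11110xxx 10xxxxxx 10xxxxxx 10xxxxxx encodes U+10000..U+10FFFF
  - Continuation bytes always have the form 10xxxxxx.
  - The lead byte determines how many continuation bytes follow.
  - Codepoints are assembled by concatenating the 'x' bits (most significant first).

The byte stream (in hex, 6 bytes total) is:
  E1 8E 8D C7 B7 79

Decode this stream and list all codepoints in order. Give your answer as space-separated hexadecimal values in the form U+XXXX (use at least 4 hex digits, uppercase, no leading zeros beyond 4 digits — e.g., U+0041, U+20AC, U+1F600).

Answer: U+138D U+01F7 U+0079

Derivation:
Byte[0]=E1: 3-byte lead, need 2 cont bytes. acc=0x1
Byte[1]=8E: continuation. acc=(acc<<6)|0x0E=0x4E
Byte[2]=8D: continuation. acc=(acc<<6)|0x0D=0x138D
Completed: cp=U+138D (starts at byte 0)
Byte[3]=C7: 2-byte lead, need 1 cont bytes. acc=0x7
Byte[4]=B7: continuation. acc=(acc<<6)|0x37=0x1F7
Completed: cp=U+01F7 (starts at byte 3)
Byte[5]=79: 1-byte ASCII. cp=U+0079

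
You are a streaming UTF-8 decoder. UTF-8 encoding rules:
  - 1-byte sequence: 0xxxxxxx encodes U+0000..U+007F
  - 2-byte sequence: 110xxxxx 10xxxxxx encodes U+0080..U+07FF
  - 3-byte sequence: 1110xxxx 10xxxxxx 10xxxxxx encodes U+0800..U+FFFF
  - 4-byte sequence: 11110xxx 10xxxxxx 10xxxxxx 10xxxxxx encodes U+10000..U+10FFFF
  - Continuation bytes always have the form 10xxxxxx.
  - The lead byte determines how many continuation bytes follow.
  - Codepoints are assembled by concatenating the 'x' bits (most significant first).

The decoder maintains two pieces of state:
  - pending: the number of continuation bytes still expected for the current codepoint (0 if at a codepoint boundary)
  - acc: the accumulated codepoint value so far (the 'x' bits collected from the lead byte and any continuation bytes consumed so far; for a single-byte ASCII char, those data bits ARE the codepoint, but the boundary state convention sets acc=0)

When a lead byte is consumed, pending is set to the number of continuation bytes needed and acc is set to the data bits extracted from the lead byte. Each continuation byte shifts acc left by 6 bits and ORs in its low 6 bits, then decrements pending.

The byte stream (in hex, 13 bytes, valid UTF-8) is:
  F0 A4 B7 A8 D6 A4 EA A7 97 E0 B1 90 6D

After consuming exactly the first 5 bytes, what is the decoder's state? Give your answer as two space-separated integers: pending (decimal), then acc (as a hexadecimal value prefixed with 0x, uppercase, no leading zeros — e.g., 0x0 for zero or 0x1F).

Byte[0]=F0: 4-byte lead. pending=3, acc=0x0
Byte[1]=A4: continuation. acc=(acc<<6)|0x24=0x24, pending=2
Byte[2]=B7: continuation. acc=(acc<<6)|0x37=0x937, pending=1
Byte[3]=A8: continuation. acc=(acc<<6)|0x28=0x24DE8, pending=0
Byte[4]=D6: 2-byte lead. pending=1, acc=0x16

Answer: 1 0x16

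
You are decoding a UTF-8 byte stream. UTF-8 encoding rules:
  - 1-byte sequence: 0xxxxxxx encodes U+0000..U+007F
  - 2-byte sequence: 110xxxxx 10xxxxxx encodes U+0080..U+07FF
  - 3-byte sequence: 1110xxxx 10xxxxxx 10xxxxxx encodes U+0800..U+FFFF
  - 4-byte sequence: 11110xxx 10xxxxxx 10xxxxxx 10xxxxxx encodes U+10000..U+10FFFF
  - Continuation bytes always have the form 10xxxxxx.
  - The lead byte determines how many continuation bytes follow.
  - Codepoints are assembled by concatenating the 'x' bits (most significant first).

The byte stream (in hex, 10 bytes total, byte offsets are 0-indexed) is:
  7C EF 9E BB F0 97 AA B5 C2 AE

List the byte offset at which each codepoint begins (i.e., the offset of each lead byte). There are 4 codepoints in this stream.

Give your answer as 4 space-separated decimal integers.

Answer: 0 1 4 8

Derivation:
Byte[0]=7C: 1-byte ASCII. cp=U+007C
Byte[1]=EF: 3-byte lead, need 2 cont bytes. acc=0xF
Byte[2]=9E: continuation. acc=(acc<<6)|0x1E=0x3DE
Byte[3]=BB: continuation. acc=(acc<<6)|0x3B=0xF7BB
Completed: cp=U+F7BB (starts at byte 1)
Byte[4]=F0: 4-byte lead, need 3 cont bytes. acc=0x0
Byte[5]=97: continuation. acc=(acc<<6)|0x17=0x17
Byte[6]=AA: continuation. acc=(acc<<6)|0x2A=0x5EA
Byte[7]=B5: continuation. acc=(acc<<6)|0x35=0x17AB5
Completed: cp=U+17AB5 (starts at byte 4)
Byte[8]=C2: 2-byte lead, need 1 cont bytes. acc=0x2
Byte[9]=AE: continuation. acc=(acc<<6)|0x2E=0xAE
Completed: cp=U+00AE (starts at byte 8)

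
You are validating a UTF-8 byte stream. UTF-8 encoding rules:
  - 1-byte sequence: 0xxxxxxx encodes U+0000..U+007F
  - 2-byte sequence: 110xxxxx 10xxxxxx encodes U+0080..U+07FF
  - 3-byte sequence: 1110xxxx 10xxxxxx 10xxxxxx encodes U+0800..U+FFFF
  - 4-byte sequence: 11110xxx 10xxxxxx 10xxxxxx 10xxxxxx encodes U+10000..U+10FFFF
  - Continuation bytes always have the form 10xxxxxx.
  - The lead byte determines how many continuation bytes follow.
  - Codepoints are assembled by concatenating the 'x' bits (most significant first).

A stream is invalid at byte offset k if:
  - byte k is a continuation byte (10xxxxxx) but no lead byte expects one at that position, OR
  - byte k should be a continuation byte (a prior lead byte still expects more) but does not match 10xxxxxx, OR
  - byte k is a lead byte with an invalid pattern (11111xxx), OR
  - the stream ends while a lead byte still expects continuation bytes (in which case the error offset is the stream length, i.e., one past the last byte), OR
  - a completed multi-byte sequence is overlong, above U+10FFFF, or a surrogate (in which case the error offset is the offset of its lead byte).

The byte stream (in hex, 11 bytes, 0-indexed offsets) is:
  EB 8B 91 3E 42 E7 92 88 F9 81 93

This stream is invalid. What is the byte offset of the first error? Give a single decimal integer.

Answer: 8

Derivation:
Byte[0]=EB: 3-byte lead, need 2 cont bytes. acc=0xB
Byte[1]=8B: continuation. acc=(acc<<6)|0x0B=0x2CB
Byte[2]=91: continuation. acc=(acc<<6)|0x11=0xB2D1
Completed: cp=U+B2D1 (starts at byte 0)
Byte[3]=3E: 1-byte ASCII. cp=U+003E
Byte[4]=42: 1-byte ASCII. cp=U+0042
Byte[5]=E7: 3-byte lead, need 2 cont bytes. acc=0x7
Byte[6]=92: continuation. acc=(acc<<6)|0x12=0x1D2
Byte[7]=88: continuation. acc=(acc<<6)|0x08=0x7488
Completed: cp=U+7488 (starts at byte 5)
Byte[8]=F9: INVALID lead byte (not 0xxx/110x/1110/11110)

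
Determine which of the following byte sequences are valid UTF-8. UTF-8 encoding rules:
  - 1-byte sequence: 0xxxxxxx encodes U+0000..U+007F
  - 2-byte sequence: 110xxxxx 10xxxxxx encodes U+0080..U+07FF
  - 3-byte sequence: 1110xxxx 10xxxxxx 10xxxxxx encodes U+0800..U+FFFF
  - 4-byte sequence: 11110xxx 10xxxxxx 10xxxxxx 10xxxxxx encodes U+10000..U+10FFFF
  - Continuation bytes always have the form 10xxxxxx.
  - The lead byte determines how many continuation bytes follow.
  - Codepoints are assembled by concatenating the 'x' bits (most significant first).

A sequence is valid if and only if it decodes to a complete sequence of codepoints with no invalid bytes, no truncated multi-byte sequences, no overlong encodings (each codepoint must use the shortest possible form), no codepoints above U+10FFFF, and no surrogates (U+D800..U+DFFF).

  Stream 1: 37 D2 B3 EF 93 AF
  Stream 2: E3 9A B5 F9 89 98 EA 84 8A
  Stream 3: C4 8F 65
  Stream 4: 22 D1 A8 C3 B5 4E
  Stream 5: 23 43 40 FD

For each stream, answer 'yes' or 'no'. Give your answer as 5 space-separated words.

Stream 1: decodes cleanly. VALID
Stream 2: error at byte offset 3. INVALID
Stream 3: decodes cleanly. VALID
Stream 4: decodes cleanly. VALID
Stream 5: error at byte offset 3. INVALID

Answer: yes no yes yes no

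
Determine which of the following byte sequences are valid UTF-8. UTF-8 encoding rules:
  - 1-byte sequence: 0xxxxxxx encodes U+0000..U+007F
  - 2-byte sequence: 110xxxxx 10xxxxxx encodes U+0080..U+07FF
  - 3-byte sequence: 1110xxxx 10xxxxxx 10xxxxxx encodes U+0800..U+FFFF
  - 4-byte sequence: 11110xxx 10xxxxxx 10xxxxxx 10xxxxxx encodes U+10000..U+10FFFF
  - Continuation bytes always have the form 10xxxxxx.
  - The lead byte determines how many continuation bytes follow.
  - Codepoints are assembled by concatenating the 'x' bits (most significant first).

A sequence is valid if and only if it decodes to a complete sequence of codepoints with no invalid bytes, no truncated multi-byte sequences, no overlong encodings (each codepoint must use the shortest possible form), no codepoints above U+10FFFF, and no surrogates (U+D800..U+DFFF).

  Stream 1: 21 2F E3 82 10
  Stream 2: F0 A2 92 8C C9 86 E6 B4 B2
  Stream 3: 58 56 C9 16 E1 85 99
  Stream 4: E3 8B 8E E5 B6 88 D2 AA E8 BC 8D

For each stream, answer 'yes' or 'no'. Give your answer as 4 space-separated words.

Stream 1: error at byte offset 4. INVALID
Stream 2: decodes cleanly. VALID
Stream 3: error at byte offset 3. INVALID
Stream 4: decodes cleanly. VALID

Answer: no yes no yes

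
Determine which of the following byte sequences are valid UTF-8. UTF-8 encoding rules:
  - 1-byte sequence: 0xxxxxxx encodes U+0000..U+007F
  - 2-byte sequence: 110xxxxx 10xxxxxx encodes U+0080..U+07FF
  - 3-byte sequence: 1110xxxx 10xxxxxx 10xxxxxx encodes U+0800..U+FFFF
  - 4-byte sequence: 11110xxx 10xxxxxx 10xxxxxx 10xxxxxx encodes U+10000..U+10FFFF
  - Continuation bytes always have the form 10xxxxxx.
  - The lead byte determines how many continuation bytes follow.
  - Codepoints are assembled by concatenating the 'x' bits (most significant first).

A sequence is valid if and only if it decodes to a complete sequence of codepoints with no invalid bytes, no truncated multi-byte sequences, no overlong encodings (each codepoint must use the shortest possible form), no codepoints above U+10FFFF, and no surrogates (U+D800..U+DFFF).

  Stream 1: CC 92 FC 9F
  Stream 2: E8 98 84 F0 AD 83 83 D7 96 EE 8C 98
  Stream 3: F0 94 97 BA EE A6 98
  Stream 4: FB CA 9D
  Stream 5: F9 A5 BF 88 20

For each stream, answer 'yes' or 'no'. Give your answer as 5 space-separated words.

Stream 1: error at byte offset 2. INVALID
Stream 2: decodes cleanly. VALID
Stream 3: decodes cleanly. VALID
Stream 4: error at byte offset 0. INVALID
Stream 5: error at byte offset 0. INVALID

Answer: no yes yes no no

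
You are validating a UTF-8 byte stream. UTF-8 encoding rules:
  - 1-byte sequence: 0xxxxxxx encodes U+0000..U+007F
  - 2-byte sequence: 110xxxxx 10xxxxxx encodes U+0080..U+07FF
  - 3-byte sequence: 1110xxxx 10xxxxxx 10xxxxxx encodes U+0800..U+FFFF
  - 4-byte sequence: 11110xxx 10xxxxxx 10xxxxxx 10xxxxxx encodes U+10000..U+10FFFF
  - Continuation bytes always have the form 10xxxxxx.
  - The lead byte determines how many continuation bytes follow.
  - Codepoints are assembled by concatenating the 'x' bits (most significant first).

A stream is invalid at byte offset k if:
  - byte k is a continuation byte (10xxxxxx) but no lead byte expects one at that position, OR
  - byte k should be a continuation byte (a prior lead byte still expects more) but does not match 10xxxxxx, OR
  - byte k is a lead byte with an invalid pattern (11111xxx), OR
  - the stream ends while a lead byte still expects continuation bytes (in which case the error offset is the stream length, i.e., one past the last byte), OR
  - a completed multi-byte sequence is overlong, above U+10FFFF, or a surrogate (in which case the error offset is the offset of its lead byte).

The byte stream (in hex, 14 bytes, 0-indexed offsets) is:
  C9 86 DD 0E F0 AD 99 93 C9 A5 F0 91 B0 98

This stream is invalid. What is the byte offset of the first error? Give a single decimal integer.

Byte[0]=C9: 2-byte lead, need 1 cont bytes. acc=0x9
Byte[1]=86: continuation. acc=(acc<<6)|0x06=0x246
Completed: cp=U+0246 (starts at byte 0)
Byte[2]=DD: 2-byte lead, need 1 cont bytes. acc=0x1D
Byte[3]=0E: expected 10xxxxxx continuation. INVALID

Answer: 3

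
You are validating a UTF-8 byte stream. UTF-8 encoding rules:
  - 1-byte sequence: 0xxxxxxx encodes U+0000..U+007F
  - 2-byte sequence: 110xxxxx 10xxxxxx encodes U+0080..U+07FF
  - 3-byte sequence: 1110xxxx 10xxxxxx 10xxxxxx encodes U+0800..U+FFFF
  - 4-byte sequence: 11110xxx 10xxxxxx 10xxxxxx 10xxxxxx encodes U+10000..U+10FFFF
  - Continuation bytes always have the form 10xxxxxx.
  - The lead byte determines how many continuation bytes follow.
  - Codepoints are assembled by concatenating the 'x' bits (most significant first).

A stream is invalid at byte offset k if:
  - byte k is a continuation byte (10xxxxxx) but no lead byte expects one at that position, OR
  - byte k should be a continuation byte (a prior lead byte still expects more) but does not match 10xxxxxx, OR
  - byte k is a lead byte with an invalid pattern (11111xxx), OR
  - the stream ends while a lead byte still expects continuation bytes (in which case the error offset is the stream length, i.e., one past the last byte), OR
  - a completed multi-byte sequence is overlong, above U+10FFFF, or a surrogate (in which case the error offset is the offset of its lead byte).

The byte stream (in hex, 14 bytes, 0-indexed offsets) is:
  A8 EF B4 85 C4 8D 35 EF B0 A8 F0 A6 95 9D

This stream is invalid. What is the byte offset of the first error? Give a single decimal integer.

Byte[0]=A8: INVALID lead byte (not 0xxx/110x/1110/11110)

Answer: 0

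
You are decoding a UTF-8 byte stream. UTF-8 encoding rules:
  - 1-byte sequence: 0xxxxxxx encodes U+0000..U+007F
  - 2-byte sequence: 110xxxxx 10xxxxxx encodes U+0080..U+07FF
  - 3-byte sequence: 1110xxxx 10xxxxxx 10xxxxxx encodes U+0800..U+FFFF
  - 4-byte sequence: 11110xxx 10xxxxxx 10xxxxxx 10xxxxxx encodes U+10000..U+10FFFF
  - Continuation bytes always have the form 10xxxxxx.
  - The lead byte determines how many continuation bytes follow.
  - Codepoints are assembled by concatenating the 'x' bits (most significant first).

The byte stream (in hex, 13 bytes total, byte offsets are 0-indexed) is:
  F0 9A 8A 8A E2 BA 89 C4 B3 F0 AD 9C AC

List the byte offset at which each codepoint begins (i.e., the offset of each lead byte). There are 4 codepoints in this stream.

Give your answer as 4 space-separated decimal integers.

Answer: 0 4 7 9

Derivation:
Byte[0]=F0: 4-byte lead, need 3 cont bytes. acc=0x0
Byte[1]=9A: continuation. acc=(acc<<6)|0x1A=0x1A
Byte[2]=8A: continuation. acc=(acc<<6)|0x0A=0x68A
Byte[3]=8A: continuation. acc=(acc<<6)|0x0A=0x1A28A
Completed: cp=U+1A28A (starts at byte 0)
Byte[4]=E2: 3-byte lead, need 2 cont bytes. acc=0x2
Byte[5]=BA: continuation. acc=(acc<<6)|0x3A=0xBA
Byte[6]=89: continuation. acc=(acc<<6)|0x09=0x2E89
Completed: cp=U+2E89 (starts at byte 4)
Byte[7]=C4: 2-byte lead, need 1 cont bytes. acc=0x4
Byte[8]=B3: continuation. acc=(acc<<6)|0x33=0x133
Completed: cp=U+0133 (starts at byte 7)
Byte[9]=F0: 4-byte lead, need 3 cont bytes. acc=0x0
Byte[10]=AD: continuation. acc=(acc<<6)|0x2D=0x2D
Byte[11]=9C: continuation. acc=(acc<<6)|0x1C=0xB5C
Byte[12]=AC: continuation. acc=(acc<<6)|0x2C=0x2D72C
Completed: cp=U+2D72C (starts at byte 9)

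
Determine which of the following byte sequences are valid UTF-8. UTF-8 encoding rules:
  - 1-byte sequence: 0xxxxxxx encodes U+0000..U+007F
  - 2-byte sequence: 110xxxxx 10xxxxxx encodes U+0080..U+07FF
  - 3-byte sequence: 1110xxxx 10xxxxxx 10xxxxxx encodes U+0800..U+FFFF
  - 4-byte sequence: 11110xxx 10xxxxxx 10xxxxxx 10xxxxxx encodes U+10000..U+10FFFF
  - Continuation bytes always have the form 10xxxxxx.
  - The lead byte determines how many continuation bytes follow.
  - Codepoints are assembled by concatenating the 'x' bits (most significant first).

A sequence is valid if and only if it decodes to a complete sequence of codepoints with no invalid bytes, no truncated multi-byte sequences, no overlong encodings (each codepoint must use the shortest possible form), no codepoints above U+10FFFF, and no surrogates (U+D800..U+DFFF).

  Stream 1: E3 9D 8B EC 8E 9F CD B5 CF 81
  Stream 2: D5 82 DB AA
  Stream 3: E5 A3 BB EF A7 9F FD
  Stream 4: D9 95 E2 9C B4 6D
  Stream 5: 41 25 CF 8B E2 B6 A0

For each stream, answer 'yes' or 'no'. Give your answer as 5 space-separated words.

Stream 1: decodes cleanly. VALID
Stream 2: decodes cleanly. VALID
Stream 3: error at byte offset 6. INVALID
Stream 4: decodes cleanly. VALID
Stream 5: decodes cleanly. VALID

Answer: yes yes no yes yes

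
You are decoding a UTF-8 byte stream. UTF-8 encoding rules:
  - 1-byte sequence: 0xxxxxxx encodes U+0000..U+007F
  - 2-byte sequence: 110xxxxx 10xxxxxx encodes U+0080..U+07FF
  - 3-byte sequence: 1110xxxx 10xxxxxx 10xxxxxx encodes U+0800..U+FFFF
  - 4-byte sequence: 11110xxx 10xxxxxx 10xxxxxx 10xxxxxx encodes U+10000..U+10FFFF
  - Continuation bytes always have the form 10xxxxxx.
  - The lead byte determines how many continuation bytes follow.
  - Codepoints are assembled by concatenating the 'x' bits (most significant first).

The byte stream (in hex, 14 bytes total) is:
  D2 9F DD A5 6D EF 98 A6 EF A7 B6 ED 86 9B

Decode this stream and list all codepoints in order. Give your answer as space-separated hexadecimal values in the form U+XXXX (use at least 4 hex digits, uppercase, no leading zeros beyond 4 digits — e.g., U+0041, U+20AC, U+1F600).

Answer: U+049F U+0765 U+006D U+F626 U+F9F6 U+D19B

Derivation:
Byte[0]=D2: 2-byte lead, need 1 cont bytes. acc=0x12
Byte[1]=9F: continuation. acc=(acc<<6)|0x1F=0x49F
Completed: cp=U+049F (starts at byte 0)
Byte[2]=DD: 2-byte lead, need 1 cont bytes. acc=0x1D
Byte[3]=A5: continuation. acc=(acc<<6)|0x25=0x765
Completed: cp=U+0765 (starts at byte 2)
Byte[4]=6D: 1-byte ASCII. cp=U+006D
Byte[5]=EF: 3-byte lead, need 2 cont bytes. acc=0xF
Byte[6]=98: continuation. acc=(acc<<6)|0x18=0x3D8
Byte[7]=A6: continuation. acc=(acc<<6)|0x26=0xF626
Completed: cp=U+F626 (starts at byte 5)
Byte[8]=EF: 3-byte lead, need 2 cont bytes. acc=0xF
Byte[9]=A7: continuation. acc=(acc<<6)|0x27=0x3E7
Byte[10]=B6: continuation. acc=(acc<<6)|0x36=0xF9F6
Completed: cp=U+F9F6 (starts at byte 8)
Byte[11]=ED: 3-byte lead, need 2 cont bytes. acc=0xD
Byte[12]=86: continuation. acc=(acc<<6)|0x06=0x346
Byte[13]=9B: continuation. acc=(acc<<6)|0x1B=0xD19B
Completed: cp=U+D19B (starts at byte 11)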